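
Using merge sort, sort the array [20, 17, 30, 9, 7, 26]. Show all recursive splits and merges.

Merge sort trace:

Split: [20, 17, 30, 9, 7, 26] -> [20, 17, 30] and [9, 7, 26]
  Split: [20, 17, 30] -> [20] and [17, 30]
    Split: [17, 30] -> [17] and [30]
    Merge: [17] + [30] -> [17, 30]
  Merge: [20] + [17, 30] -> [17, 20, 30]
  Split: [9, 7, 26] -> [9] and [7, 26]
    Split: [7, 26] -> [7] and [26]
    Merge: [7] + [26] -> [7, 26]
  Merge: [9] + [7, 26] -> [7, 9, 26]
Merge: [17, 20, 30] + [7, 9, 26] -> [7, 9, 17, 20, 26, 30]

Final sorted array: [7, 9, 17, 20, 26, 30]

The merge sort proceeds by recursively splitting the array and merging sorted halves.
After all merges, the sorted array is [7, 9, 17, 20, 26, 30].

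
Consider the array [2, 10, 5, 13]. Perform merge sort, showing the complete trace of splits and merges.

Merge sort trace:

Split: [2, 10, 5, 13] -> [2, 10] and [5, 13]
  Split: [2, 10] -> [2] and [10]
  Merge: [2] + [10] -> [2, 10]
  Split: [5, 13] -> [5] and [13]
  Merge: [5] + [13] -> [5, 13]
Merge: [2, 10] + [5, 13] -> [2, 5, 10, 13]

Final sorted array: [2, 5, 10, 13]

The merge sort proceeds by recursively splitting the array and merging sorted halves.
After all merges, the sorted array is [2, 5, 10, 13].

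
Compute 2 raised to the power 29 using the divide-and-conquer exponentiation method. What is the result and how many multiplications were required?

Computing 2^29 by squaring (build up from 2^1; each line after the first costs one multiplication):

2^1 = 2
2^2 = (2^1)^2 = 2^2 = 4
2^3 = 2 * 2^2 = 2 * 4 = 8
2^6 = (2^3)^2 = 8^2 = 64
2^7 = 2 * 2^6 = 2 * 64 = 128
2^14 = (2^7)^2 = 128^2 = 16384
2^28 = (2^14)^2 = 16384^2 = 268435456
2^29 = 2 * 2^28 = 2 * 268435456 = 536870912

Result: 536870912
Multiplications needed: 7 (7 lines after 2^1)

2^29 = 536870912. Using exponentiation by squaring, this requires 7 multiplications. The key idea: if the exponent is even, square the half-power; if odd, multiply by the base once.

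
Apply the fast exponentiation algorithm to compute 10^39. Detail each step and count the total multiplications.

Computing 10^39 by squaring (build up from 10^1; each line after the first costs one multiplication):

10^1 = 10
10^2 = (10^1)^2 = 10^2 = 100
10^4 = (10^2)^2 = 100^2 = 10000
10^8 = (10^4)^2 = 10000^2 = 100000000
10^9 = 10 * 10^8 = 10 * 100000000 = 1000000000
10^18 = (10^9)^2 = 1000000000^2 = 1000000000000000000
10^19 = 10 * 10^18 = 10 * 1000000000000000000 = 10000000000000000000
10^38 = (10^19)^2 = 10000000000000000000^2 = 100000000000000000000000000000000000000
10^39 = 10 * 10^38 = 10 * 100000000000000000000000000000000000000 = 1000000000000000000000000000000000000000

Result: 1000000000000000000000000000000000000000
Multiplications needed: 8 (8 lines after 10^1)

10^39 = 1000000000000000000000000000000000000000. Using exponentiation by squaring, this requires 8 multiplications. The key idea: if the exponent is even, square the half-power; if odd, multiply by the base once.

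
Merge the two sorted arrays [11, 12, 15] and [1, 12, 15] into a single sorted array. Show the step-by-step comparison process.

Merging process:

Compare 11 vs 1: take 1 from right. Merged: [1]
Compare 11 vs 12: take 11 from left. Merged: [1, 11]
Compare 12 vs 12: take 12 from left. Merged: [1, 11, 12]
Compare 15 vs 12: take 12 from right. Merged: [1, 11, 12, 12]
Compare 15 vs 15: take 15 from left. Merged: [1, 11, 12, 12, 15]
Append remaining from right: [15]. Merged: [1, 11, 12, 12, 15, 15]

Final merged array: [1, 11, 12, 12, 15, 15]
Total comparisons: 5

The merged array is [1, 11, 12, 12, 15, 15], requiring 5 comparisons. The merge step runs in O(n) time where n is the total number of elements.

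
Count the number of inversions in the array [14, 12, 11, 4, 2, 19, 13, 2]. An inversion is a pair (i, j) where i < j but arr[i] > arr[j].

Finding inversions in [14, 12, 11, 4, 2, 19, 13, 2]:

(0, 1): arr[0]=14 > arr[1]=12
(0, 2): arr[0]=14 > arr[2]=11
(0, 3): arr[0]=14 > arr[3]=4
(0, 4): arr[0]=14 > arr[4]=2
(0, 6): arr[0]=14 > arr[6]=13
(0, 7): arr[0]=14 > arr[7]=2
(1, 2): arr[1]=12 > arr[2]=11
(1, 3): arr[1]=12 > arr[3]=4
(1, 4): arr[1]=12 > arr[4]=2
(1, 7): arr[1]=12 > arr[7]=2
(2, 3): arr[2]=11 > arr[3]=4
(2, 4): arr[2]=11 > arr[4]=2
(2, 7): arr[2]=11 > arr[7]=2
(3, 4): arr[3]=4 > arr[4]=2
(3, 7): arr[3]=4 > arr[7]=2
(5, 6): arr[5]=19 > arr[6]=13
(5, 7): arr[5]=19 > arr[7]=2
(6, 7): arr[6]=13 > arr[7]=2

Total inversions: 18

The array has 18 inversion(s): (0,1), (0,2), (0,3), (0,4), (0,6), (0,7), (1,2), (1,3), (1,4), (1,7), (2,3), (2,4), (2,7), (3,4), (3,7), (5,6), (5,7), (6,7). Each pair (i,j) satisfies i < j and arr[i] > arr[j].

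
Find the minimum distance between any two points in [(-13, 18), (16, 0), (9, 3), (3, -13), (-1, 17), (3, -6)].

Computing all pairwise distances among 6 points:

d((-13, 18), (16, 0)) = 34.1321
d((-13, 18), (9, 3)) = 26.6271
d((-13, 18), (3, -13)) = 34.8855
d((-13, 18), (-1, 17)) = 12.0416
d((-13, 18), (3, -6)) = 28.8444
d((16, 0), (9, 3)) = 7.6158
d((16, 0), (3, -13)) = 18.3848
d((16, 0), (-1, 17)) = 24.0416
d((16, 0), (3, -6)) = 14.3178
d((9, 3), (3, -13)) = 17.088
d((9, 3), (-1, 17)) = 17.2047
d((9, 3), (3, -6)) = 10.8167
d((3, -13), (-1, 17)) = 30.2655
d((3, -13), (3, -6)) = 7.0 <-- minimum
d((-1, 17), (3, -6)) = 23.3452

Closest pair: (3, -13) and (3, -6) with distance 7.0

The closest pair is (3, -13) and (3, -6) with Euclidean distance 7.0. For 6 points, brute-force pairwise comparison is shown above. For large n, the divide-and-conquer algorithm (sort by x, recurse on halves, check the dividing strip) achieves O(n log n).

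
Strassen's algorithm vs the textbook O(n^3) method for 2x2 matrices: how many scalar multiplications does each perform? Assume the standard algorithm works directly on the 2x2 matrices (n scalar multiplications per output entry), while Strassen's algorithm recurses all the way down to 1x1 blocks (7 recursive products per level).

Matrix multiplication for 2x2 matrices:

Standard algorithm: 2^3 = 8 multiplications
Strassen's algorithm: 7^(log2(2)) = 7^1 = 7 multiplications
Savings: 8 - 7 = 1 multiplications

Standard: 8 multiplications (2^3). Strassen: 7 multiplications (7^1). Strassen reduces 8 recursive multiplications to 7 at each level.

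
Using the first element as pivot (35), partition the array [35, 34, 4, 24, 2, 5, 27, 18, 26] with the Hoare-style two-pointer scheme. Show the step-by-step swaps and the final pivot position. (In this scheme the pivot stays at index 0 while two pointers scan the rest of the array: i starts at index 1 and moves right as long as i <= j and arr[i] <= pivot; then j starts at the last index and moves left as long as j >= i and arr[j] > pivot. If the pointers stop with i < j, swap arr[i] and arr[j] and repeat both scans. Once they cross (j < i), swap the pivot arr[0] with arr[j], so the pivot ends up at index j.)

Hoare-style two-pointer partition with pivot = 35:

Initial array: [35, 34, 4, 24, 2, 5, 27, 18, 26]

Pointers start at i = 1, j = 8.
i ends at 9, j ends at 8: the pointers have crossed (j < i), so scanning stops.

Swap pivot arr[0] with arr[8] to place pivot at position 8: [26, 34, 4, 24, 2, 5, 27, 18, 35]
Pivot position: 8

After partitioning with pivot 35, the array becomes [26, 34, 4, 24, 2, 5, 27, 18, 35]. The pivot is placed at index 8. All elements to the left of the pivot are <= 35, and all elements to the right are > 35.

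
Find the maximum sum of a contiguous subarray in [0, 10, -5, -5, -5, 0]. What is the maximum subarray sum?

Using Kadane's algorithm on [0, 10, -5, -5, -5, 0]:

Scanning through the array:
Position 1 (value 10): max_ending_here = 10, max_so_far = 10
Position 2 (value -5): max_ending_here = 5, max_so_far = 10
Position 3 (value -5): max_ending_here = 0, max_so_far = 10
Position 4 (value -5): max_ending_here = -5, max_so_far = 10
Position 5 (value 0): max_ending_here = 0, max_so_far = 10

Maximum subarray: [0, 10]
Maximum sum: 10

The maximum subarray is [0, 10] with sum 10. This subarray runs from index 0 to index 1.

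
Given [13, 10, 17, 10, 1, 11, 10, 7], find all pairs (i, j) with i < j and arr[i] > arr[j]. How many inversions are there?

Finding inversions in [13, 10, 17, 10, 1, 11, 10, 7]:

(0, 1): arr[0]=13 > arr[1]=10
(0, 3): arr[0]=13 > arr[3]=10
(0, 4): arr[0]=13 > arr[4]=1
(0, 5): arr[0]=13 > arr[5]=11
(0, 6): arr[0]=13 > arr[6]=10
(0, 7): arr[0]=13 > arr[7]=7
(1, 4): arr[1]=10 > arr[4]=1
(1, 7): arr[1]=10 > arr[7]=7
(2, 3): arr[2]=17 > arr[3]=10
(2, 4): arr[2]=17 > arr[4]=1
(2, 5): arr[2]=17 > arr[5]=11
(2, 6): arr[2]=17 > arr[6]=10
(2, 7): arr[2]=17 > arr[7]=7
(3, 4): arr[3]=10 > arr[4]=1
(3, 7): arr[3]=10 > arr[7]=7
(5, 6): arr[5]=11 > arr[6]=10
(5, 7): arr[5]=11 > arr[7]=7
(6, 7): arr[6]=10 > arr[7]=7

Total inversions: 18

The array has 18 inversion(s): (0,1), (0,3), (0,4), (0,5), (0,6), (0,7), (1,4), (1,7), (2,3), (2,4), (2,5), (2,6), (2,7), (3,4), (3,7), (5,6), (5,7), (6,7). Each pair (i,j) satisfies i < j and arr[i] > arr[j].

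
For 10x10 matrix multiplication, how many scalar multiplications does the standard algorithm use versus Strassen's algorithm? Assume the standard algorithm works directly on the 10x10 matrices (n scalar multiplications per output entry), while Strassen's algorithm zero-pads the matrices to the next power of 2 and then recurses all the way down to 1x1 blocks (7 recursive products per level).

Matrix multiplication for 10x10 matrices:

Strassen's algorithm requires power-of-2 dimensions. Pad 10x10 to 16x16 (next power of 2).

Standard algorithm: 10^3 = 1000 multiplications
Strassen's algorithm: 7^(log2(16)) = 7^4 = 2401 multiplications
Difference: 1000 - 2401 = -1401 (Strassen uses MORE here due to padding overhead — for small or just-over-power-of-2 n, padding can outweigh the per-level savings)

Standard: 1000 multiplications (10^3). Strassen: 2401 multiplications (7^4, after padding to 16x16). Strassen reduces 8 recursive multiplications to 7 at each level.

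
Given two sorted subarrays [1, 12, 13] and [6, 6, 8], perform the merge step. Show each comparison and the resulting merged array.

Merging process:

Compare 1 vs 6: take 1 from left. Merged: [1]
Compare 12 vs 6: take 6 from right. Merged: [1, 6]
Compare 12 vs 6: take 6 from right. Merged: [1, 6, 6]
Compare 12 vs 8: take 8 from right. Merged: [1, 6, 6, 8]
Append remaining from left: [12, 13]. Merged: [1, 6, 6, 8, 12, 13]

Final merged array: [1, 6, 6, 8, 12, 13]
Total comparisons: 4

The merged array is [1, 6, 6, 8, 12, 13], requiring 4 comparisons. The merge step runs in O(n) time where n is the total number of elements.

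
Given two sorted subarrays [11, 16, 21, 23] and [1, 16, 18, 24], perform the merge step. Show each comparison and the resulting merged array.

Merging process:

Compare 11 vs 1: take 1 from right. Merged: [1]
Compare 11 vs 16: take 11 from left. Merged: [1, 11]
Compare 16 vs 16: take 16 from left. Merged: [1, 11, 16]
Compare 21 vs 16: take 16 from right. Merged: [1, 11, 16, 16]
Compare 21 vs 18: take 18 from right. Merged: [1, 11, 16, 16, 18]
Compare 21 vs 24: take 21 from left. Merged: [1, 11, 16, 16, 18, 21]
Compare 23 vs 24: take 23 from left. Merged: [1, 11, 16, 16, 18, 21, 23]
Append remaining from right: [24]. Merged: [1, 11, 16, 16, 18, 21, 23, 24]

Final merged array: [1, 11, 16, 16, 18, 21, 23, 24]
Total comparisons: 7

The merged array is [1, 11, 16, 16, 18, 21, 23, 24], requiring 7 comparisons. The merge step runs in O(n) time where n is the total number of elements.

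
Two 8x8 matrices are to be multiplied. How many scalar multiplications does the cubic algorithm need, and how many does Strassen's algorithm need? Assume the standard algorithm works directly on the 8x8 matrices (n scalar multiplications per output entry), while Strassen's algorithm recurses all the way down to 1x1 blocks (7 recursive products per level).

Matrix multiplication for 8x8 matrices:

Standard algorithm: 8^3 = 512 multiplications
Strassen's algorithm: 7^(log2(8)) = 7^3 = 343 multiplications
Savings: 512 - 343 = 169 multiplications

Standard: 512 multiplications (8^3). Strassen: 343 multiplications (7^3). Strassen reduces 8 recursive multiplications to 7 at each level.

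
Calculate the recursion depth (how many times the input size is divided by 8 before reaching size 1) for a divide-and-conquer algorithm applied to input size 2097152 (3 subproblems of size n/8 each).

For divide and conquer with division factor 8:

Problem sizes at each level:
Level 0: 2097152
Level 1: 262144
Level 2: 32768
Level 3: 4096
Level 4: 512
Level 5: 64
Level 6: 8
Level 7: 1

The root is level 0 and the size-1 base case is level 7 (the tree spans levels 0 through 7, i.e. 8 levels counting the root), so the depth is the number of divisions: log_8(2097152) = 7

The recursion tree depth is log_8(2097152) = 7. At each level, the problem size is divided by 8, so it takes 7 divisions to reduce to a base case of size 1. The algorithm makes 3 recursive calls at each level.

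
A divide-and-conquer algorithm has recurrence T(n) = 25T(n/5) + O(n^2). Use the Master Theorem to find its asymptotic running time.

Master Theorem for T(n) = 25T(n/5) + O(n^2):

a = 25, b = 5, c = 2
log_b(a) = log_5(25) = 2.0000

Case 2: c = 2 = log_5(25) = 2.0000
T(n) = O(n^2 log n) = O(n^2 log n)

For T(n) = 25T(n/5) + O(n^2): log_5(25) = 2.0000. This is Case 2 of the Master Theorem (c = log_b(a), equal work at all levels), giving O(n^2 log n).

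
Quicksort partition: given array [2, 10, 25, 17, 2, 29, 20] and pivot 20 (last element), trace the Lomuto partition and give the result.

Lomuto partition with pivot = 20:

Initial array: [2, 10, 25, 17, 2, 29, 20]

arr[0]=2 <= 20: swap with position 0, array becomes [2, 10, 25, 17, 2, 29, 20]
arr[1]=10 <= 20: swap with position 1, array becomes [2, 10, 25, 17, 2, 29, 20]
arr[2]=25 > 20: no swap
arr[3]=17 <= 20: swap with position 2, array becomes [2, 10, 17, 25, 2, 29, 20]
arr[4]=2 <= 20: swap with position 3, array becomes [2, 10, 17, 2, 25, 29, 20]
arr[5]=29 > 20: no swap

Place pivot at position 4: [2, 10, 17, 2, 20, 29, 25]
Pivot position: 4

After partitioning with pivot 20, the array becomes [2, 10, 17, 2, 20, 29, 25]. The pivot is placed at index 4. All elements to the left of the pivot are <= 20, and all elements to the right are > 20.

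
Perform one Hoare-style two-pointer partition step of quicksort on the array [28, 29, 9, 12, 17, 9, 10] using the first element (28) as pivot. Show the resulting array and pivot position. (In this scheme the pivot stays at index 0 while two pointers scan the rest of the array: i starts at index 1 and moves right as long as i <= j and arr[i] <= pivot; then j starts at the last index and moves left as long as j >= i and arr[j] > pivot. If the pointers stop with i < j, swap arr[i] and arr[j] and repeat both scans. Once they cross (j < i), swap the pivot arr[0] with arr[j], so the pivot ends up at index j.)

Hoare-style two-pointer partition with pivot = 28:

Initial array: [28, 29, 9, 12, 17, 9, 10]

Pointers start at i = 1, j = 6.
i stops at index 1 (arr[1]=29 > 28), j stops at index 6 (arr[6]=10 <= 28): swap arr[1] and arr[6], array becomes [28, 10, 9, 12, 17, 9, 29]
i ends at 6, j ends at 5: the pointers have crossed (j < i), so scanning stops.

Swap pivot arr[0] with arr[5] to place pivot at position 5: [9, 10, 9, 12, 17, 28, 29]
Pivot position: 5

After partitioning with pivot 28, the array becomes [9, 10, 9, 12, 17, 28, 29]. The pivot is placed at index 5. All elements to the left of the pivot are <= 28, and all elements to the right are > 28.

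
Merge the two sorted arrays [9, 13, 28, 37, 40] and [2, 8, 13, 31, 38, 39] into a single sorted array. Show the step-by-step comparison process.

Merging process:

Compare 9 vs 2: take 2 from right. Merged: [2]
Compare 9 vs 8: take 8 from right. Merged: [2, 8]
Compare 9 vs 13: take 9 from left. Merged: [2, 8, 9]
Compare 13 vs 13: take 13 from left. Merged: [2, 8, 9, 13]
Compare 28 vs 13: take 13 from right. Merged: [2, 8, 9, 13, 13]
Compare 28 vs 31: take 28 from left. Merged: [2, 8, 9, 13, 13, 28]
Compare 37 vs 31: take 31 from right. Merged: [2, 8, 9, 13, 13, 28, 31]
Compare 37 vs 38: take 37 from left. Merged: [2, 8, 9, 13, 13, 28, 31, 37]
Compare 40 vs 38: take 38 from right. Merged: [2, 8, 9, 13, 13, 28, 31, 37, 38]
Compare 40 vs 39: take 39 from right. Merged: [2, 8, 9, 13, 13, 28, 31, 37, 38, 39]
Append remaining from left: [40]. Merged: [2, 8, 9, 13, 13, 28, 31, 37, 38, 39, 40]

Final merged array: [2, 8, 9, 13, 13, 28, 31, 37, 38, 39, 40]
Total comparisons: 10

The merged array is [2, 8, 9, 13, 13, 28, 31, 37, 38, 39, 40], requiring 10 comparisons. The merge step runs in O(n) time where n is the total number of elements.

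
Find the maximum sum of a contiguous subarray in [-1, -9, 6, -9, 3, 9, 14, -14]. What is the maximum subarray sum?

Using Kadane's algorithm on [-1, -9, 6, -9, 3, 9, 14, -14]:

Scanning through the array:
Position 1 (value -9): max_ending_here = -9, max_so_far = -1
Position 2 (value 6): max_ending_here = 6, max_so_far = 6
Position 3 (value -9): max_ending_here = -3, max_so_far = 6
Position 4 (value 3): max_ending_here = 3, max_so_far = 6
Position 5 (value 9): max_ending_here = 12, max_so_far = 12
Position 6 (value 14): max_ending_here = 26, max_so_far = 26
Position 7 (value -14): max_ending_here = 12, max_so_far = 26

Maximum subarray: [3, 9, 14]
Maximum sum: 26

The maximum subarray is [3, 9, 14] with sum 26. This subarray runs from index 4 to index 6.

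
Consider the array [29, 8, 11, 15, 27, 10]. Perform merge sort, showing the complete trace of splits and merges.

Merge sort trace:

Split: [29, 8, 11, 15, 27, 10] -> [29, 8, 11] and [15, 27, 10]
  Split: [29, 8, 11] -> [29] and [8, 11]
    Split: [8, 11] -> [8] and [11]
    Merge: [8] + [11] -> [8, 11]
  Merge: [29] + [8, 11] -> [8, 11, 29]
  Split: [15, 27, 10] -> [15] and [27, 10]
    Split: [27, 10] -> [27] and [10]
    Merge: [27] + [10] -> [10, 27]
  Merge: [15] + [10, 27] -> [10, 15, 27]
Merge: [8, 11, 29] + [10, 15, 27] -> [8, 10, 11, 15, 27, 29]

Final sorted array: [8, 10, 11, 15, 27, 29]

The merge sort proceeds by recursively splitting the array and merging sorted halves.
After all merges, the sorted array is [8, 10, 11, 15, 27, 29].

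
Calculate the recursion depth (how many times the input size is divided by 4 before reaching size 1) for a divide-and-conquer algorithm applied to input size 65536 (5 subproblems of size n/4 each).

For divide and conquer with division factor 4:

Problem sizes at each level:
Level 0: 65536
Level 1: 16384
Level 2: 4096
Level 3: 1024
Level 4: 256
Level 5: 64
Level 6: 16
Level 7: 4
Level 8: 1

The root is level 0 and the size-1 base case is level 8 (the tree spans levels 0 through 8, i.e. 9 levels counting the root), so the depth is the number of divisions: log_4(65536) = 8

The recursion tree depth is log_4(65536) = 8. At each level, the problem size is divided by 4, so it takes 8 divisions to reduce to a base case of size 1. The algorithm makes 5 recursive calls at each level.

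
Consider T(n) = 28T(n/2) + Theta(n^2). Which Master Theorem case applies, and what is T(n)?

Master Theorem for T(n) = 28T(n/2) + O(n^2):

a = 28, b = 2, c = 2
log_b(a) = log_2(28) = 4.8074

Case 1: c = 2 < log_2(28) = 4.8074
T(n) = O(n^(log_2 28))

For T(n) = 28T(n/2) + O(n^2): log_2(28) = 4.8074. This is Case 1 of the Master Theorem (c < log_b(a), work dominated by leaves), giving O(n^(log_2 28)).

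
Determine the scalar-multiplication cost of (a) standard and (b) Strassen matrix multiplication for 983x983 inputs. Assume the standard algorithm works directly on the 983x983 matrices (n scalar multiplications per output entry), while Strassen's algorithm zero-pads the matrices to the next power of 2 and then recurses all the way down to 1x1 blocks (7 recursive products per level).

Matrix multiplication for 983x983 matrices:

Strassen's algorithm requires power-of-2 dimensions. Pad 983x983 to 1024x1024 (next power of 2).

Standard algorithm: 983^3 = 949862087 multiplications
Strassen's algorithm: 7^(log2(1024)) = 7^10 = 282475249 multiplications
Savings: 949862087 - 282475249 = 667386838 multiplications

Standard: 949862087 multiplications (983^3). Strassen: 282475249 multiplications (7^10, after padding to 1024x1024). Strassen reduces 8 recursive multiplications to 7 at each level.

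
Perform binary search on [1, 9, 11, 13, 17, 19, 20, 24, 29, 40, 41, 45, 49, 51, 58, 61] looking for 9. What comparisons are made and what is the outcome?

Binary search for 9 in [1, 9, 11, 13, 17, 19, 20, 24, 29, 40, 41, 45, 49, 51, 58, 61]:

lo=0, hi=15, mid=7, arr[mid]=24 -> 24 > 9, search left half
lo=0, hi=6, mid=3, arr[mid]=13 -> 13 > 9, search left half
lo=0, hi=2, mid=1, arr[mid]=9 -> Found target at index 1!

Binary search finds 9 at index 1 after 3 comparisons. The search repeatedly halves the search space by comparing with the middle element.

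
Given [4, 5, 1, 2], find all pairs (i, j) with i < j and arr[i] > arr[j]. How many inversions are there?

Finding inversions in [4, 5, 1, 2]:

(0, 2): arr[0]=4 > arr[2]=1
(0, 3): arr[0]=4 > arr[3]=2
(1, 2): arr[1]=5 > arr[2]=1
(1, 3): arr[1]=5 > arr[3]=2

Total inversions: 4

The array has 4 inversion(s): (0,2), (0,3), (1,2), (1,3). Each pair (i,j) satisfies i < j and arr[i] > arr[j].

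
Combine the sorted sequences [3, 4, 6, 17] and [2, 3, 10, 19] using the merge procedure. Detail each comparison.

Merging process:

Compare 3 vs 2: take 2 from right. Merged: [2]
Compare 3 vs 3: take 3 from left. Merged: [2, 3]
Compare 4 vs 3: take 3 from right. Merged: [2, 3, 3]
Compare 4 vs 10: take 4 from left. Merged: [2, 3, 3, 4]
Compare 6 vs 10: take 6 from left. Merged: [2, 3, 3, 4, 6]
Compare 17 vs 10: take 10 from right. Merged: [2, 3, 3, 4, 6, 10]
Compare 17 vs 19: take 17 from left. Merged: [2, 3, 3, 4, 6, 10, 17]
Append remaining from right: [19]. Merged: [2, 3, 3, 4, 6, 10, 17, 19]

Final merged array: [2, 3, 3, 4, 6, 10, 17, 19]
Total comparisons: 7

The merged array is [2, 3, 3, 4, 6, 10, 17, 19], requiring 7 comparisons. The merge step runs in O(n) time where n is the total number of elements.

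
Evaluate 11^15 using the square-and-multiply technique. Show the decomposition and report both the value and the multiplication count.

Computing 11^15 by squaring (build up from 11^1; each line after the first costs one multiplication):

11^1 = 11
11^2 = (11^1)^2 = 11^2 = 121
11^3 = 11 * 11^2 = 11 * 121 = 1331
11^6 = (11^3)^2 = 1331^2 = 1771561
11^7 = 11 * 11^6 = 11 * 1771561 = 19487171
11^14 = (11^7)^2 = 19487171^2 = 379749833583241
11^15 = 11 * 11^14 = 11 * 379749833583241 = 4177248169415651

Result: 4177248169415651
Multiplications needed: 6 (6 lines after 11^1)

11^15 = 4177248169415651. Using exponentiation by squaring, this requires 6 multiplications. The key idea: if the exponent is even, square the half-power; if odd, multiply by the base once.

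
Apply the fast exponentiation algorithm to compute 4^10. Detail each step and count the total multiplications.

Computing 4^10 by squaring (build up from 4^1; each line after the first costs one multiplication):

4^1 = 4
4^2 = (4^1)^2 = 4^2 = 16
4^4 = (4^2)^2 = 16^2 = 256
4^5 = 4 * 4^4 = 4 * 256 = 1024
4^10 = (4^5)^2 = 1024^2 = 1048576

Result: 1048576
Multiplications needed: 4 (4 lines after 4^1)

4^10 = 1048576. Using exponentiation by squaring, this requires 4 multiplications. The key idea: if the exponent is even, square the half-power; if odd, multiply by the base once.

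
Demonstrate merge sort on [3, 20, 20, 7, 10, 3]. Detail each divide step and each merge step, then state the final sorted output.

Merge sort trace:

Split: [3, 20, 20, 7, 10, 3] -> [3, 20, 20] and [7, 10, 3]
  Split: [3, 20, 20] -> [3] and [20, 20]
    Split: [20, 20] -> [20] and [20]
    Merge: [20] + [20] -> [20, 20]
  Merge: [3] + [20, 20] -> [3, 20, 20]
  Split: [7, 10, 3] -> [7] and [10, 3]
    Split: [10, 3] -> [10] and [3]
    Merge: [10] + [3] -> [3, 10]
  Merge: [7] + [3, 10] -> [3, 7, 10]
Merge: [3, 20, 20] + [3, 7, 10] -> [3, 3, 7, 10, 20, 20]

Final sorted array: [3, 3, 7, 10, 20, 20]

The merge sort proceeds by recursively splitting the array and merging sorted halves.
After all merges, the sorted array is [3, 3, 7, 10, 20, 20].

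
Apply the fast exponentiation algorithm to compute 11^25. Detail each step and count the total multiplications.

Computing 11^25 by squaring (build up from 11^1; each line after the first costs one multiplication):

11^1 = 11
11^2 = (11^1)^2 = 11^2 = 121
11^3 = 11 * 11^2 = 11 * 121 = 1331
11^6 = (11^3)^2 = 1331^2 = 1771561
11^12 = (11^6)^2 = 1771561^2 = 3138428376721
11^24 = (11^12)^2 = 3138428376721^2 = 9849732675807611094711841
11^25 = 11 * 11^24 = 11 * 9849732675807611094711841 = 108347059433883722041830251

Result: 108347059433883722041830251
Multiplications needed: 6 (6 lines after 11^1)

11^25 = 108347059433883722041830251. Using exponentiation by squaring, this requires 6 multiplications. The key idea: if the exponent is even, square the half-power; if odd, multiply by the base once.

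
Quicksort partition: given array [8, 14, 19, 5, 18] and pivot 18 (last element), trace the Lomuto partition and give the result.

Lomuto partition with pivot = 18:

Initial array: [8, 14, 19, 5, 18]

arr[0]=8 <= 18: swap with position 0, array becomes [8, 14, 19, 5, 18]
arr[1]=14 <= 18: swap with position 1, array becomes [8, 14, 19, 5, 18]
arr[2]=19 > 18: no swap
arr[3]=5 <= 18: swap with position 2, array becomes [8, 14, 5, 19, 18]

Place pivot at position 3: [8, 14, 5, 18, 19]
Pivot position: 3

After partitioning with pivot 18, the array becomes [8, 14, 5, 18, 19]. The pivot is placed at index 3. All elements to the left of the pivot are <= 18, and all elements to the right are > 18.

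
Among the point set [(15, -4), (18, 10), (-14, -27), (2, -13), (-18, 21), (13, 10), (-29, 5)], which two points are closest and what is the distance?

Computing all pairwise distances among 7 points:

d((15, -4), (18, 10)) = 14.3178
d((15, -4), (-14, -27)) = 37.0135
d((15, -4), (2, -13)) = 15.8114
d((15, -4), (-18, 21)) = 41.4005
d((15, -4), (13, 10)) = 14.1421
d((15, -4), (-29, 5)) = 44.911
d((18, 10), (-14, -27)) = 48.9183
d((18, 10), (2, -13)) = 28.0179
d((18, 10), (-18, 21)) = 37.6431
d((18, 10), (13, 10)) = 5.0 <-- minimum
d((18, 10), (-29, 5)) = 47.2652
d((-14, -27), (2, -13)) = 21.2603
d((-14, -27), (-18, 21)) = 48.1664
d((-14, -27), (13, 10)) = 45.8039
d((-14, -27), (-29, 5)) = 35.3412
d((2, -13), (-18, 21)) = 39.4462
d((2, -13), (13, 10)) = 25.4951
d((2, -13), (-29, 5)) = 35.8469
d((-18, 21), (13, 10)) = 32.8938
d((-18, 21), (-29, 5)) = 19.4165
d((13, 10), (-29, 5)) = 42.2966

Closest pair: (18, 10) and (13, 10) with distance 5.0

The closest pair is (18, 10) and (13, 10) with Euclidean distance 5.0. For 7 points, brute-force pairwise comparison is shown above. For large n, the divide-and-conquer algorithm (sort by x, recurse on halves, check the dividing strip) achieves O(n log n).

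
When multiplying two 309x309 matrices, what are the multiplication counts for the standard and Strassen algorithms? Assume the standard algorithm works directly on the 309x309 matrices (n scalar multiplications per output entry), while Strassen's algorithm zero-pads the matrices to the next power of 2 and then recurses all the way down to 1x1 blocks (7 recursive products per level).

Matrix multiplication for 309x309 matrices:

Strassen's algorithm requires power-of-2 dimensions. Pad 309x309 to 512x512 (next power of 2).

Standard algorithm: 309^3 = 29503629 multiplications
Strassen's algorithm: 7^(log2(512)) = 7^9 = 40353607 multiplications
Difference: 29503629 - 40353607 = -10849978 (Strassen uses MORE here due to padding overhead — for small or just-over-power-of-2 n, padding can outweigh the per-level savings)

Standard: 29503629 multiplications (309^3). Strassen: 40353607 multiplications (7^9, after padding to 512x512). Strassen reduces 8 recursive multiplications to 7 at each level.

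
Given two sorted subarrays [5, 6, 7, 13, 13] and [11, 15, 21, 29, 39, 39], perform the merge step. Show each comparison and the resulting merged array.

Merging process:

Compare 5 vs 11: take 5 from left. Merged: [5]
Compare 6 vs 11: take 6 from left. Merged: [5, 6]
Compare 7 vs 11: take 7 from left. Merged: [5, 6, 7]
Compare 13 vs 11: take 11 from right. Merged: [5, 6, 7, 11]
Compare 13 vs 15: take 13 from left. Merged: [5, 6, 7, 11, 13]
Compare 13 vs 15: take 13 from left. Merged: [5, 6, 7, 11, 13, 13]
Append remaining from right: [15, 21, 29, 39, 39]. Merged: [5, 6, 7, 11, 13, 13, 15, 21, 29, 39, 39]

Final merged array: [5, 6, 7, 11, 13, 13, 15, 21, 29, 39, 39]
Total comparisons: 6

The merged array is [5, 6, 7, 11, 13, 13, 15, 21, 29, 39, 39], requiring 6 comparisons. The merge step runs in O(n) time where n is the total number of elements.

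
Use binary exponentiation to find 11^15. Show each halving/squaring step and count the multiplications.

Computing 11^15 by squaring (build up from 11^1; each line after the first costs one multiplication):

11^1 = 11
11^2 = (11^1)^2 = 11^2 = 121
11^3 = 11 * 11^2 = 11 * 121 = 1331
11^6 = (11^3)^2 = 1331^2 = 1771561
11^7 = 11 * 11^6 = 11 * 1771561 = 19487171
11^14 = (11^7)^2 = 19487171^2 = 379749833583241
11^15 = 11 * 11^14 = 11 * 379749833583241 = 4177248169415651

Result: 4177248169415651
Multiplications needed: 6 (6 lines after 11^1)

11^15 = 4177248169415651. Using exponentiation by squaring, this requires 6 multiplications. The key idea: if the exponent is even, square the half-power; if odd, multiply by the base once.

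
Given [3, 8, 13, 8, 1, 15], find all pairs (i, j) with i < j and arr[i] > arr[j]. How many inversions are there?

Finding inversions in [3, 8, 13, 8, 1, 15]:

(0, 4): arr[0]=3 > arr[4]=1
(1, 4): arr[1]=8 > arr[4]=1
(2, 3): arr[2]=13 > arr[3]=8
(2, 4): arr[2]=13 > arr[4]=1
(3, 4): arr[3]=8 > arr[4]=1

Total inversions: 5

The array has 5 inversion(s): (0,4), (1,4), (2,3), (2,4), (3,4). Each pair (i,j) satisfies i < j and arr[i] > arr[j].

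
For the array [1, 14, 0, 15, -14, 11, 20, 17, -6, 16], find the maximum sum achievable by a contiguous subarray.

Using Kadane's algorithm on [1, 14, 0, 15, -14, 11, 20, 17, -6, 16]:

Scanning through the array:
Position 1 (value 14): max_ending_here = 15, max_so_far = 15
Position 2 (value 0): max_ending_here = 15, max_so_far = 15
Position 3 (value 15): max_ending_here = 30, max_so_far = 30
Position 4 (value -14): max_ending_here = 16, max_so_far = 30
Position 5 (value 11): max_ending_here = 27, max_so_far = 30
Position 6 (value 20): max_ending_here = 47, max_so_far = 47
Position 7 (value 17): max_ending_here = 64, max_so_far = 64
Position 8 (value -6): max_ending_here = 58, max_so_far = 64
Position 9 (value 16): max_ending_here = 74, max_so_far = 74

Maximum subarray: [1, 14, 0, 15, -14, 11, 20, 17, -6, 16]
Maximum sum: 74

The maximum subarray is [1, 14, 0, 15, -14, 11, 20, 17, -6, 16] with sum 74. This subarray runs from index 0 to index 9.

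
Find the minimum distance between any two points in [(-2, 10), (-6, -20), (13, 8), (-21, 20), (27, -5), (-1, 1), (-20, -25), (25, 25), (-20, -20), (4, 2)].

Computing all pairwise distances among 10 points:

d((-2, 10), (-6, -20)) = 30.2655
d((-2, 10), (13, 8)) = 15.1327
d((-2, 10), (-21, 20)) = 21.4709
d((-2, 10), (27, -5)) = 32.6497
d((-2, 10), (-1, 1)) = 9.0554
d((-2, 10), (-20, -25)) = 39.3573
d((-2, 10), (25, 25)) = 30.8869
d((-2, 10), (-20, -20)) = 34.9857
d((-2, 10), (4, 2)) = 10.0
d((-6, -20), (13, 8)) = 33.8378
d((-6, -20), (-21, 20)) = 42.72
d((-6, -20), (27, -5)) = 36.2491
d((-6, -20), (-1, 1)) = 21.587
d((-6, -20), (-20, -25)) = 14.8661
d((-6, -20), (25, 25)) = 54.6443
d((-6, -20), (-20, -20)) = 14.0
d((-6, -20), (4, 2)) = 24.1661
d((13, 8), (-21, 20)) = 36.0555
d((13, 8), (27, -5)) = 19.105
d((13, 8), (-1, 1)) = 15.6525
d((13, 8), (-20, -25)) = 46.669
d((13, 8), (25, 25)) = 20.8087
d((13, 8), (-20, -20)) = 43.2782
d((13, 8), (4, 2)) = 10.8167
d((-21, 20), (27, -5)) = 54.1202
d((-21, 20), (-1, 1)) = 27.5862
d((-21, 20), (-20, -25)) = 45.0111
d((-21, 20), (25, 25)) = 46.2709
d((-21, 20), (-20, -20)) = 40.0125
d((-21, 20), (4, 2)) = 30.8058
d((27, -5), (-1, 1)) = 28.6356
d((27, -5), (-20, -25)) = 51.0784
d((27, -5), (25, 25)) = 30.0666
d((27, -5), (-20, -20)) = 49.3356
d((27, -5), (4, 2)) = 24.0416
d((-1, 1), (-20, -25)) = 32.2025
d((-1, 1), (25, 25)) = 35.3836
d((-1, 1), (-20, -20)) = 28.3196
d((-1, 1), (4, 2)) = 5.099
d((-20, -25), (25, 25)) = 67.2681
d((-20, -25), (-20, -20)) = 5.0 <-- minimum
d((-20, -25), (4, 2)) = 36.1248
d((25, 25), (-20, -20)) = 63.6396
d((25, 25), (4, 2)) = 31.1448
d((-20, -20), (4, 2)) = 32.5576

Closest pair: (-20, -25) and (-20, -20) with distance 5.0

The closest pair is (-20, -25) and (-20, -20) with Euclidean distance 5.0. For 10 points, brute-force pairwise comparison is shown above. For large n, the divide-and-conquer algorithm (sort by x, recurse on halves, check the dividing strip) achieves O(n log n).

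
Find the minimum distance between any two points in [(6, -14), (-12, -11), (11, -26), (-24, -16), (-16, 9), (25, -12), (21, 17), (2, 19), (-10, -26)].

Computing all pairwise distances among 9 points:

d((6, -14), (-12, -11)) = 18.2483
d((6, -14), (11, -26)) = 13.0 <-- minimum
d((6, -14), (-24, -16)) = 30.0666
d((6, -14), (-16, 9)) = 31.8277
d((6, -14), (25, -12)) = 19.105
d((6, -14), (21, 17)) = 34.4384
d((6, -14), (2, 19)) = 33.2415
d((6, -14), (-10, -26)) = 20.0
d((-12, -11), (11, -26)) = 27.4591
d((-12, -11), (-24, -16)) = 13.0 <-- minimum
d((-12, -11), (-16, 9)) = 20.3961
d((-12, -11), (25, -12)) = 37.0135
d((-12, -11), (21, 17)) = 43.2782
d((-12, -11), (2, 19)) = 33.1059
d((-12, -11), (-10, -26)) = 15.1327
d((11, -26), (-24, -16)) = 36.4005
d((11, -26), (-16, 9)) = 44.2041
d((11, -26), (25, -12)) = 19.799
d((11, -26), (21, 17)) = 44.1475
d((11, -26), (2, 19)) = 45.8912
d((11, -26), (-10, -26)) = 21.0
d((-24, -16), (-16, 9)) = 26.2488
d((-24, -16), (25, -12)) = 49.163
d((-24, -16), (21, 17)) = 55.8032
d((-24, -16), (2, 19)) = 43.6005
d((-24, -16), (-10, -26)) = 17.2047
d((-16, 9), (25, -12)) = 46.0652
d((-16, 9), (21, 17)) = 37.855
d((-16, 9), (2, 19)) = 20.5913
d((-16, 9), (-10, -26)) = 35.5106
d((25, -12), (21, 17)) = 29.2746
d((25, -12), (2, 19)) = 38.6005
d((25, -12), (-10, -26)) = 37.6962
d((21, 17), (2, 19)) = 19.105
d((21, 17), (-10, -26)) = 53.0094
d((2, 19), (-10, -26)) = 46.5725

Minimum distance: 13.0 (tie among 2 pairs: (6, -14) and (11, -26); (-12, -11) and (-24, -16))

The minimum Euclidean distance is 13.0. There is a tie: 2 pairs achieve this minimum — (6, -14) and (11, -26); (-12, -11) and (-24, -16). Any of these is a valid closest pair. For 9 points, brute-force pairwise comparison is shown above. For large n, the divide-and-conquer algorithm (sort by x, recurse on halves, check the dividing strip) achieves O(n log n).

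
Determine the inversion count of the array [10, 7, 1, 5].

Finding inversions in [10, 7, 1, 5]:

(0, 1): arr[0]=10 > arr[1]=7
(0, 2): arr[0]=10 > arr[2]=1
(0, 3): arr[0]=10 > arr[3]=5
(1, 2): arr[1]=7 > arr[2]=1
(1, 3): arr[1]=7 > arr[3]=5

Total inversions: 5

The array has 5 inversion(s): (0,1), (0,2), (0,3), (1,2), (1,3). Each pair (i,j) satisfies i < j and arr[i] > arr[j].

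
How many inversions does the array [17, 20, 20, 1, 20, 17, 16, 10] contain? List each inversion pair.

Finding inversions in [17, 20, 20, 1, 20, 17, 16, 10]:

(0, 3): arr[0]=17 > arr[3]=1
(0, 6): arr[0]=17 > arr[6]=16
(0, 7): arr[0]=17 > arr[7]=10
(1, 3): arr[1]=20 > arr[3]=1
(1, 5): arr[1]=20 > arr[5]=17
(1, 6): arr[1]=20 > arr[6]=16
(1, 7): arr[1]=20 > arr[7]=10
(2, 3): arr[2]=20 > arr[3]=1
(2, 5): arr[2]=20 > arr[5]=17
(2, 6): arr[2]=20 > arr[6]=16
(2, 7): arr[2]=20 > arr[7]=10
(4, 5): arr[4]=20 > arr[5]=17
(4, 6): arr[4]=20 > arr[6]=16
(4, 7): arr[4]=20 > arr[7]=10
(5, 6): arr[5]=17 > arr[6]=16
(5, 7): arr[5]=17 > arr[7]=10
(6, 7): arr[6]=16 > arr[7]=10

Total inversions: 17

The array has 17 inversion(s): (0,3), (0,6), (0,7), (1,3), (1,5), (1,6), (1,7), (2,3), (2,5), (2,6), (2,7), (4,5), (4,6), (4,7), (5,6), (5,7), (6,7). Each pair (i,j) satisfies i < j and arr[i] > arr[j].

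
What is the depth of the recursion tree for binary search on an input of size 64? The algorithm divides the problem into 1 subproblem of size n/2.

For divide and conquer with division factor 2:

Problem sizes at each level:
Level 0: 64
Level 1: 32
Level 2: 16
Level 3: 8
Level 4: 4
Level 5: 2
Level 6: 1

The root is level 0 and the size-1 base case is level 6 (the tree spans levels 0 through 6, i.e. 7 levels counting the root), so the depth is the number of divisions: log_2(64) = 6

The recursion tree depth is log_2(64) = 6. At each level, the problem size is divided by 2, so it takes 6 divisions to reduce to a base case of size 1. The algorithm makes 1 recursive call at each level.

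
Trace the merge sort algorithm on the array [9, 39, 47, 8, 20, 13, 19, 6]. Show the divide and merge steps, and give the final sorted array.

Merge sort trace:

Split: [9, 39, 47, 8, 20, 13, 19, 6] -> [9, 39, 47, 8] and [20, 13, 19, 6]
  Split: [9, 39, 47, 8] -> [9, 39] and [47, 8]
    Split: [9, 39] -> [9] and [39]
    Merge: [9] + [39] -> [9, 39]
    Split: [47, 8] -> [47] and [8]
    Merge: [47] + [8] -> [8, 47]
  Merge: [9, 39] + [8, 47] -> [8, 9, 39, 47]
  Split: [20, 13, 19, 6] -> [20, 13] and [19, 6]
    Split: [20, 13] -> [20] and [13]
    Merge: [20] + [13] -> [13, 20]
    Split: [19, 6] -> [19] and [6]
    Merge: [19] + [6] -> [6, 19]
  Merge: [13, 20] + [6, 19] -> [6, 13, 19, 20]
Merge: [8, 9, 39, 47] + [6, 13, 19, 20] -> [6, 8, 9, 13, 19, 20, 39, 47]

Final sorted array: [6, 8, 9, 13, 19, 20, 39, 47]

The merge sort proceeds by recursively splitting the array and merging sorted halves.
After all merges, the sorted array is [6, 8, 9, 13, 19, 20, 39, 47].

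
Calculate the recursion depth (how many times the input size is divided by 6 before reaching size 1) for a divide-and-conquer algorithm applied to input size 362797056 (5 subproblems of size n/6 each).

For divide and conquer with division factor 6:

Problem sizes at each level:
Level 0: 362797056
Level 1: 60466176
Level 2: 10077696
Level 3: 1679616
Level 4: 279936
Level 5: 46656
Level 6: 7776
Level 7: 1296
Level 8: 216
Level 9: 36
Level 10: 6
Level 11: 1

The root is level 0 and the size-1 base case is level 11 (the tree spans levels 0 through 11, i.e. 12 levels counting the root), so the depth is the number of divisions: log_6(362797056) = 11

The recursion tree depth is log_6(362797056) = 11. At each level, the problem size is divided by 6, so it takes 11 divisions to reduce to a base case of size 1. The algorithm makes 5 recursive calls at each level.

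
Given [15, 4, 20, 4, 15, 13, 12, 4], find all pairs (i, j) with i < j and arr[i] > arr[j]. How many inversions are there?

Finding inversions in [15, 4, 20, 4, 15, 13, 12, 4]:

(0, 1): arr[0]=15 > arr[1]=4
(0, 3): arr[0]=15 > arr[3]=4
(0, 5): arr[0]=15 > arr[5]=13
(0, 6): arr[0]=15 > arr[6]=12
(0, 7): arr[0]=15 > arr[7]=4
(2, 3): arr[2]=20 > arr[3]=4
(2, 4): arr[2]=20 > arr[4]=15
(2, 5): arr[2]=20 > arr[5]=13
(2, 6): arr[2]=20 > arr[6]=12
(2, 7): arr[2]=20 > arr[7]=4
(4, 5): arr[4]=15 > arr[5]=13
(4, 6): arr[4]=15 > arr[6]=12
(4, 7): arr[4]=15 > arr[7]=4
(5, 6): arr[5]=13 > arr[6]=12
(5, 7): arr[5]=13 > arr[7]=4
(6, 7): arr[6]=12 > arr[7]=4

Total inversions: 16

The array has 16 inversion(s): (0,1), (0,3), (0,5), (0,6), (0,7), (2,3), (2,4), (2,5), (2,6), (2,7), (4,5), (4,6), (4,7), (5,6), (5,7), (6,7). Each pair (i,j) satisfies i < j and arr[i] > arr[j].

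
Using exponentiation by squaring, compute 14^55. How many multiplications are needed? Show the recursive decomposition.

Computing 14^55 by squaring (build up from 14^1; each line after the first costs one multiplication):

14^1 = 14
14^2 = (14^1)^2 = 14^2 = 196
14^3 = 14 * 14^2 = 14 * 196 = 2744
14^6 = (14^3)^2 = 2744^2 = 7529536
14^12 = (14^6)^2 = 7529536^2 = 56693912375296
14^13 = 14 * 14^12 = 14 * 56693912375296 = 793714773254144
14^26 = (14^13)^2 = 793714773254144^2 = 629983141281877223603213172736
14^27 = 14 * 14^26 = 14 * 629983141281877223603213172736 = 8819763977946281130444984418304
14^54 = (14^27)^2 = 8819763977946281130444984418304^2 = 77788236626678808982722471083604074886584214739573349250236416
14^55 = 14 * 14^54 = 14 * 77788236626678808982722471083604074886584214739573349250236416 = 1089035312773503325758114595170457048412179006354026889503309824

Result: 1089035312773503325758114595170457048412179006354026889503309824
Multiplications needed: 9 (9 lines after 14^1)

14^55 = 1089035312773503325758114595170457048412179006354026889503309824. Using exponentiation by squaring, this requires 9 multiplications. The key idea: if the exponent is even, square the half-power; if odd, multiply by the base once.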